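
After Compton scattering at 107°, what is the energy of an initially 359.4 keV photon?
188.2699 keV

First convert energy to wavelength:
λ = hc/E, with hc ≈ 1239.842 keV·pm (i.e. 1239.842 eV·nm)

For E = 359.4 keV = 359400 eV:
λ = 1239.842 keV·pm / 359.4 keV
λ = 3.4498 pm

Calculate the Compton shift:
Δλ = λ_C(1 - cos(107°)) = 2.4263 × 1.2924
Δλ = 3.1357 pm

Final wavelength:
λ' = 3.4498 + 3.1357 = 6.5854 pm

Final energy:
E' = hc/λ' = 1239.842 / 6.5854 = 188.2699 keV

(Intermediate values are shown rounded; full precision is carried through to the final answer.)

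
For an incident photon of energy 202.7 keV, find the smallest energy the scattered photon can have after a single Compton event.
113.0288 keV (at θ = 180°)

The scattered photon has minimum energy when its wavelength is maximum, i.e., when the Compton shift Δλ = λ_C(1 − cos θ) is maximum. This occurs at θ = 180° (backscattering), giving Δλ_max = 2λ_C = 4.8526 pm.

Initial wavelength: λ₀ = hc/E₀ = 6.1166 pm
Maximum final wavelength: λ'_max = λ₀ + 2λ_C = 6.1166 + 4.8526 = 10.9693 pm
Minimum final energy: E'_min = hc/λ'_max = 113.0288 keV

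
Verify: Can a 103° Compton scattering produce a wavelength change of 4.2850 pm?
No, inconsistent

Calculate the expected shift for θ = 103°:

Δλ_expected = λ_C(1 - cos(103°))
Δλ_expected = 2.4263 × (1 - cos(103°))
Δλ_expected = 2.4263 × 1.2250
Δλ_expected = 2.9721 pm

Given shift: 4.2850 pm
Expected shift: 2.9721 pm
Difference: 1.3129 pm

The values do not match. The given shift corresponds to θ ≈ 140.0°, not 103°.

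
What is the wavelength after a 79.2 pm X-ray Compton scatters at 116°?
82.6899 pm

Using the Compton scattering formula:
λ' = λ + Δλ = λ + λ_C(1 - cos θ)

Given:
- Initial wavelength λ = 79.2 pm
- Scattering angle θ = 116°
- Compton wavelength λ_C ≈ 2.4263 pm

Calculate the shift:
Δλ = 2.4263 × (1 - cos(116°))
Δλ = 2.4263 × 1.4384
Δλ = 3.4899 pm

Final wavelength:
λ' = 79.2 + 3.4899 = 82.6899 pm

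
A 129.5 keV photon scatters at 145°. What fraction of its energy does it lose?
0.3155 (or 31.55%)

Calculate initial and final photon energies:

Initial: E₀ = 129.5 keV → λ₀ = 9.5741 pm
Compton shift: Δλ = 4.4138 pm
Final wavelength: λ' = 13.9879 pm
Final energy: E' = 88.6368 keV

Fractional energy loss:
(E₀ - E')/E₀ = (129.5000 - 88.6368)/129.5000
= 40.8632/129.5000
= 0.3155
= 31.55%

(Intermediate values are shown rounded; full precision is carried through to the final answer.)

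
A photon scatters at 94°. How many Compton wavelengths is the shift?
1.0698 λ_C

The Compton shift formula is:
Δλ = λ_C(1 - cos θ)

Dividing both sides by λ_C:
Δλ/λ_C = 1 - cos θ

For θ = 94°:
Δλ/λ_C = 1 - cos(94°)
Δλ/λ_C = 1 - -0.0698
Δλ/λ_C = 1.0698

This means the shift is 1.0698 × λ_C = 2.5956 pm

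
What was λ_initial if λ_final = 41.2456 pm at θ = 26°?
41.0000 pm

From λ' = λ + Δλ, we have λ = λ' - Δλ

First calculate the Compton shift:
Δλ = λ_C(1 - cos θ)
Δλ = 2.4263 × (1 - cos(26°))
Δλ = 2.4263 × 0.1012
Δλ = 0.2456 pm

Initial wavelength:
λ = λ' - Δλ
λ = 41.2456 - 0.2456
λ = 41.0000 pm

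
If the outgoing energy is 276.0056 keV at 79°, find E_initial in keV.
490.3000 keV

Convert final energy to wavelength (hc ≈ 1239.842 keV·pm):
λ' = hc/E' = 1239.842 / 276.0056 = 4.4921 pm

Calculate the Compton shift:
Δλ = λ_C(1 - cos(79°))
Δλ = 2.4263 × (1 - cos(79°))
Δλ = 1.9633 pm

Initial wavelength:
λ = λ' - Δλ = 4.4921 - 1.9633 = 2.5287 pm

Initial energy:
E = hc/λ = 1239.842 / 2.5287 = 490.3000 keV

(Intermediate values are shown rounded; full precision is carried through to the final answer.)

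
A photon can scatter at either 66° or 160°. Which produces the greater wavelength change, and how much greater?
160° produces the larger shift by a factor of 3.270

Calculate both shifts using Δλ = λ_C(1 - cos θ):

For θ₁ = 66°:
Δλ₁ = 2.4263 × (1 - cos(66°))
Δλ₁ = 2.4263 × 0.5933
Δλ₁ = 1.4394 pm

For θ₂ = 160°:
Δλ₂ = 2.4263 × (1 - cos(160°))
Δλ₂ = 2.4263 × 1.9397
Δλ₂ = 4.7063 pm

The 160° angle produces the larger shift.
Ratio: 4.7063/1.4394 = 3.270

(Intermediate values are shown rounded; full precision is carried through to the final answer.)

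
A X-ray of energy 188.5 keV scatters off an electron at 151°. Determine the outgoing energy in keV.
111.4383 keV

First convert energy to wavelength:
λ = hc/E, with hc ≈ 1239.842 keV·pm (i.e. 1239.842 eV·nm)

For E = 188.5 keV = 188500 eV:
λ = 1239.842 keV·pm / 188.5 keV
λ = 6.5774 pm

Calculate the Compton shift:
Δλ = λ_C(1 - cos(151°)) = 2.4263 × 1.8746
Δλ = 4.5484 pm

Final wavelength:
λ' = 6.5774 + 4.5484 = 11.1258 pm

Final energy:
E' = hc/λ' = 1239.842 / 11.1258 = 111.4383 keV

(Intermediate values are shown rounded; full precision is carried through to the final answer.)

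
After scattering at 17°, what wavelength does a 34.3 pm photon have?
34.4060 pm

Using the Compton scattering formula:
λ' = λ + Δλ = λ + λ_C(1 - cos θ)

Given:
- Initial wavelength λ = 34.3 pm
- Scattering angle θ = 17°
- Compton wavelength λ_C ≈ 2.4263 pm

Calculate the shift:
Δλ = 2.4263 × (1 - cos(17°))
Δλ = 2.4263 × 0.0437
Δλ = 0.1060 pm

Final wavelength:
λ' = 34.3 + 0.1060 = 34.4060 pm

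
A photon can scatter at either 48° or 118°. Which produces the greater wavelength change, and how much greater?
118° produces the larger shift by a factor of 4.441

Calculate both shifts using Δλ = λ_C(1 - cos θ):

For θ₁ = 48°:
Δλ₁ = 2.4263 × (1 - cos(48°))
Δλ₁ = 2.4263 × 0.3309
Δλ₁ = 0.8028 pm

For θ₂ = 118°:
Δλ₂ = 2.4263 × (1 - cos(118°))
Δλ₂ = 2.4263 × 1.4695
Δλ₂ = 3.5654 pm

The 118° angle produces the larger shift.
Ratio: 3.5654/0.8028 = 4.441

(Intermediate values are shown rounded; full precision is carried through to the final answer.)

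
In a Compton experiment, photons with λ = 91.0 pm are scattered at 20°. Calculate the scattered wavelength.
91.1463 pm

Using the Compton scattering formula:
λ' = λ + Δλ = λ + λ_C(1 - cos θ)

Given:
- Initial wavelength λ = 91.0 pm
- Scattering angle θ = 20°
- Compton wavelength λ_C ≈ 2.4263 pm

Calculate the shift:
Δλ = 2.4263 × (1 - cos(20°))
Δλ = 2.4263 × 0.0603
Δλ = 0.1463 pm

Final wavelength:
λ' = 91.0 + 0.1463 = 91.1463 pm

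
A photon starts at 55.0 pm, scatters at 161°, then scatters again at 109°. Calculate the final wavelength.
62.9367 pm

Apply Compton shift twice:

First scattering at θ₁ = 161°:
Δλ₁ = λ_C(1 - cos(161°))
Δλ₁ = 2.4263 × 1.9455
Δλ₁ = 4.7204 pm

After first scattering:
λ₁ = 55.0 + 4.7204 = 59.7204 pm

Second scattering at θ₂ = 109°:
Δλ₂ = λ_C(1 - cos(109°))
Δλ₂ = 2.4263 × 1.3256
Δλ₂ = 3.2162 pm

Final wavelength:
λ₂ = 59.7204 + 3.2162 = 62.9367 pm

Total shift: Δλ_total = 4.7204 + 3.2162 = 7.9367 pm

(Intermediate values are shown rounded; full precision is carried through to the final answer.)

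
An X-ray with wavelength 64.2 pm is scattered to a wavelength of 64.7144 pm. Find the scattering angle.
38.00°

First find the wavelength shift:
Δλ = λ' - λ = 64.7144 - 64.2 = 0.5144 pm

Using Δλ = λ_C(1 - cos θ), with λ_C = h/(m_e·c) ≈ 2.42631024 pm:
cos θ = 1 - Δλ/λ_C
cos θ = 1 - 0.5144/2.42631024
cos θ = 0.787991

θ = arccos(0.787991)
θ = 38.00°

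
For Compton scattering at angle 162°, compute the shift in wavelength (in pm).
4.7339 pm

Using the Compton scattering formula:
Δλ = λ_C(1 - cos θ)

where λ_C = h/(m_e·c) ≈ 2.4263 pm is the Compton wavelength of an electron.

For θ = 162°:
cos(162°) = -0.9511
1 - cos(162°) = 1.9511

Δλ = 2.4263 × 1.9511
Δλ = 4.7339 pm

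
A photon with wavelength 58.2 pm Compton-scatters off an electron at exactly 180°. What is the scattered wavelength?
63.0526 pm

Using the Compton formula: λ' = λ + λ_C(1 − cos θ)

For θ = 180°, cos θ = -1 (exact) = -1.0000, so:
1 − cos 180° = 1 − (-1) = 2.0000

Δλ = λ_C × 2.0000 = 2.4263 × 2.0000 = 4.8526 pm

λ' = 58.2 + 4.8526 = 63.0526 pm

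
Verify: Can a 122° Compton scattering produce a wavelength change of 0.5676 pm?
No, inconsistent

Calculate the expected shift for θ = 122°:

Δλ_expected = λ_C(1 - cos(122°))
Δλ_expected = 2.4263 × (1 - cos(122°))
Δλ_expected = 2.4263 × 1.5299
Δλ_expected = 3.7121 pm

Given shift: 0.5676 pm
Expected shift: 3.7121 pm
Difference: 3.1444 pm

The values do not match. The given shift corresponds to θ ≈ 40.0°, not 122°.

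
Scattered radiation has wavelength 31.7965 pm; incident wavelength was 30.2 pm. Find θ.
70.00°

First find the wavelength shift:
Δλ = λ' - λ = 31.7965 - 30.2 = 1.5965 pm

Using Δλ = λ_C(1 - cos θ), with λ_C = h/(m_e·c) ≈ 2.42631024 pm:
cos θ = 1 - Δλ/λ_C
cos θ = 1 - 1.5965/2.42631024
cos θ = 0.342005

θ = arccos(0.342005)
θ = 70.00°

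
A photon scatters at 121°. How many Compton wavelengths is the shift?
1.5150 λ_C

The Compton shift formula is:
Δλ = λ_C(1 - cos θ)

Dividing both sides by λ_C:
Δλ/λ_C = 1 - cos θ

For θ = 121°:
Δλ/λ_C = 1 - cos(121°)
Δλ/λ_C = 1 - -0.5150
Δλ/λ_C = 1.5150

This means the shift is 1.5150 × λ_C = 3.6760 pm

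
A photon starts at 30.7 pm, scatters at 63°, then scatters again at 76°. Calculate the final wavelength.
33.8641 pm

Apply Compton shift twice:

First scattering at θ₁ = 63°:
Δλ₁ = λ_C(1 - cos(63°))
Δλ₁ = 2.4263 × 0.5460
Δλ₁ = 1.3248 pm

After first scattering:
λ₁ = 30.7 + 1.3248 = 32.0248 pm

Second scattering at θ₂ = 76°:
Δλ₂ = λ_C(1 - cos(76°))
Δλ₂ = 2.4263 × 0.7581
Δλ₂ = 1.8393 pm

Final wavelength:
λ₂ = 32.0248 + 1.8393 = 33.8641 pm

Total shift: Δλ_total = 1.3248 + 1.8393 = 3.1641 pm

(Intermediate values are shown rounded; full precision is carried through to the final answer.)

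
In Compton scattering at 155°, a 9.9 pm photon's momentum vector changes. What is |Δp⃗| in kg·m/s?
1.0998e-22 kg·m/s

Photon momentum magnitude is p = h/λ.

Initial momentum:
p₀ = h/λ = 6.6261e-34/9.9000e-12 = 6.6930e-23 kg·m/s

After scattering:
λ' = λ + Δλ = 9.9 + 4.6253 = 14.5253 pm
p' = h/λ' = 6.6261e-34/1.4525e-11 = 4.5617e-23 kg·m/s

Momentum is a vector; the scattered photon's direction makes angle θ = 155° with the incident direction. The magnitude of the vector change Δp⃗ = p⃗₀ − p⃗' is found from the law of cosines:
|Δp⃗|² = p₀² + p'² − 2p₀p'cos θ
|Δp⃗|² = (6.6930e-23)² + (4.5617e-23)² − 2·6.6930e-23·4.5617e-23·cos(155°)
|Δp⃗| = 1.0998e-22 kg·m/s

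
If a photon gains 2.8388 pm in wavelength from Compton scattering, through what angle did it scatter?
99.79°

From the Compton formula Δλ = λ_C(1 - cos θ), we can solve for θ:

cos θ = 1 - Δλ/λ_C

Given:
- Δλ = 2.8388 pm
- λ_C = h/(m_e·c) ≈ 2.42631024 pm

cos θ = 1 - 2.8388/2.42631024
cos θ = 1 - 1.170007
cos θ = -0.170007

θ = arccos(-0.170007)
θ = 99.79°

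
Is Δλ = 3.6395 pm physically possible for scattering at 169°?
No, inconsistent

Calculate the expected shift for θ = 169°:

Δλ_expected = λ_C(1 - cos(169°))
Δλ_expected = 2.4263 × (1 - cos(169°))
Δλ_expected = 2.4263 × 1.9816
Δλ_expected = 4.8080 pm

Given shift: 3.6395 pm
Expected shift: 4.8080 pm
Difference: 1.1686 pm

The values do not match. The given shift corresponds to θ ≈ 120.0°, not 169°.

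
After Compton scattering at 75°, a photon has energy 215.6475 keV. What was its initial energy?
313.8001 keV

Convert final energy to wavelength (hc ≈ 1239.842 keV·pm):
λ' = hc/E' = 1239.842 / 215.6475 = 5.7494 pm

Calculate the Compton shift:
Δλ = λ_C(1 - cos(75°))
Δλ = 2.4263 × (1 - cos(75°))
Δλ = 1.7983 pm

Initial wavelength:
λ = λ' - Δλ = 5.7494 - 1.7983 = 3.9511 pm

Initial energy:
E = hc/λ = 1239.842 / 3.9511 = 313.8001 keV

(Intermediate values are shown rounded; full precision is carried through to the final answer.)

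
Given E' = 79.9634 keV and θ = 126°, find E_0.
106.3999 keV

Convert final energy to wavelength (hc ≈ 1239.842 keV·pm):
λ' = hc/E' = 1239.842 / 79.9634 = 15.5051 pm

Calculate the Compton shift:
Δλ = λ_C(1 - cos(126°))
Δλ = 2.4263 × (1 - cos(126°))
Δλ = 3.8525 pm

Initial wavelength:
λ = λ' - Δλ = 15.5051 - 3.8525 = 11.6527 pm

Initial energy:
E = hc/λ = 1239.842 / 11.6527 = 106.3999 keV

(Intermediate values are shown rounded; full precision is carried through to the final answer.)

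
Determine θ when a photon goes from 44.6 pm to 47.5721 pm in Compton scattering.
103.00°

First find the wavelength shift:
Δλ = λ' - λ = 47.5721 - 44.6 = 2.9721 pm

Using Δλ = λ_C(1 - cos θ), with λ_C = h/(m_e·c) ≈ 2.42631024 pm:
cos θ = 1 - Δλ/λ_C
cos θ = 1 - 2.9721/2.42631024
cos θ = -0.224946

θ = arccos(-0.224946)
θ = 103.00°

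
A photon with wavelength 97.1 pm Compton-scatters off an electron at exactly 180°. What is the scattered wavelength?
101.9526 pm

Using the Compton formula: λ' = λ + λ_C(1 − cos θ)

For θ = 180°, cos θ = -1 (exact) = -1.0000, so:
1 − cos 180° = 1 − (-1) = 2.0000

Δλ = λ_C × 2.0000 = 2.4263 × 2.0000 = 4.8526 pm

λ' = 97.1 + 4.8526 = 101.9526 pm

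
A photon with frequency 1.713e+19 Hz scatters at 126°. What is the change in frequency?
3.090e+18 Hz (decrease)

Convert frequency to wavelength (c = 299792458 m/s):
λ₀ = c/f₀ = 299792458/1.713e+19 = 1.7501019e-11 m = 17.5010 pm

Calculate Compton shift:
Δλ = λ_C(1 - cos(126°)) = 3.8525 pm

Final wavelength:
λ' = λ₀ + Δλ = 17.5010 + 3.8525 = 21.3535 pm

Final frequency:
f' = c/λ' = 299792458/2.1353479e-11 = 1.4039514e+19 Hz

Frequency shift (decrease):
Δf = f₀ - f' = 1.713e+19 - 1.4039514e+19 = 3.090e+18 Hz

(Intermediate values are shown rounded; full precision is carried through to the final answer.)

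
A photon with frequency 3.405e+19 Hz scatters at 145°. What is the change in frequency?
1.137e+19 Hz (decrease)

Convert frequency to wavelength (c = 299792458 m/s):
λ₀ = c/f₀ = 299792458/3.405e+19 = 8.8044775e-12 m = 8.8045 pm

Calculate Compton shift:
Δλ = λ_C(1 - cos(145°)) = 4.4138 pm

Final wavelength:
λ' = λ₀ + Δλ = 8.8045 + 4.4138 = 13.2183 pm

Final frequency:
f' = c/λ' = 299792458/1.3218305e-11 = 2.2680099e+19 Hz

Frequency shift (decrease):
Δf = f₀ - f' = 3.405e+19 - 2.2680099e+19 = 1.137e+19 Hz

(Intermediate values are shown rounded; full precision is carried through to the final answer.)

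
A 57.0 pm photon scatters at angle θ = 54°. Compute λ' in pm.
58.0002 pm

Using the Compton scattering formula:
λ' = λ + Δλ = λ + λ_C(1 - cos θ)

Given:
- Initial wavelength λ = 57.0 pm
- Scattering angle θ = 54°
- Compton wavelength λ_C ≈ 2.4263 pm

Calculate the shift:
Δλ = 2.4263 × (1 - cos(54°))
Δλ = 2.4263 × 0.4122
Δλ = 1.0002 pm

Final wavelength:
λ' = 57.0 + 1.0002 = 58.0002 pm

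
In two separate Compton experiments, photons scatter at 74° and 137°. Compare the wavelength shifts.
137° produces the larger shift by a factor of 2.390

Calculate both shifts using Δλ = λ_C(1 - cos θ):

For θ₁ = 74°:
Δλ₁ = 2.4263 × (1 - cos(74°))
Δλ₁ = 2.4263 × 0.7244
Δλ₁ = 1.7575 pm

For θ₂ = 137°:
Δλ₂ = 2.4263 × (1 - cos(137°))
Δλ₂ = 2.4263 × 1.7314
Δλ₂ = 4.2008 pm

The 137° angle produces the larger shift.
Ratio: 4.2008/1.7575 = 2.390

(Intermediate values are shown rounded; full precision is carried through to the final answer.)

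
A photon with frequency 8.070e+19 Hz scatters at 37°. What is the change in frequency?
9.380e+18 Hz (decrease)

Convert frequency to wavelength (c = 299792458 m/s):
λ₀ = c/f₀ = 299792458/8.070e+19 = 3.7149003e-12 m = 3.7149 pm

Calculate Compton shift:
Δλ = λ_C(1 - cos(37°)) = 0.4886 pm

Final wavelength:
λ' = λ₀ + Δλ = 3.7149 + 0.4886 = 4.2035 pm

Final frequency:
f' = c/λ' = 299792458/4.2034731e-12 = 7.1320180e+19 Hz

Frequency shift (decrease):
Δf = f₀ - f' = 8.070e+19 - 7.1320180e+19 = 9.380e+18 Hz

(Intermediate values are shown rounded; full precision is carried through to the final answer.)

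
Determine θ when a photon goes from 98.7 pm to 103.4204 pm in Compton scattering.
161.00°

First find the wavelength shift:
Δλ = λ' - λ = 103.4204 - 98.7 = 4.7204 pm

Using Δλ = λ_C(1 - cos θ), with λ_C = h/(m_e·c) ≈ 2.42631024 pm:
cos θ = 1 - Δλ/λ_C
cos θ = 1 - 4.7204/2.42631024
cos θ = -0.945506

θ = arccos(-0.945506)
θ = 161.00°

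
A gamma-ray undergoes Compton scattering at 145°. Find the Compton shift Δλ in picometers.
4.4138 pm

Using the Compton scattering formula:
Δλ = λ_C(1 - cos θ)

where λ_C = h/(m_e·c) ≈ 2.4263 pm is the Compton wavelength of an electron.

For θ = 145°:
cos(145°) = -0.8192
1 - cos(145°) = 1.8192

Δλ = 2.4263 × 1.8192
Δλ = 4.4138 pm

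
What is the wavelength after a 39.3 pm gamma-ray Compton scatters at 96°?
41.9799 pm

Using the Compton scattering formula:
λ' = λ + Δλ = λ + λ_C(1 - cos θ)

Given:
- Initial wavelength λ = 39.3 pm
- Scattering angle θ = 96°
- Compton wavelength λ_C ≈ 2.4263 pm

Calculate the shift:
Δλ = 2.4263 × (1 - cos(96°))
Δλ = 2.4263 × 1.1045
Δλ = 2.6799 pm

Final wavelength:
λ' = 39.3 + 2.6799 = 41.9799 pm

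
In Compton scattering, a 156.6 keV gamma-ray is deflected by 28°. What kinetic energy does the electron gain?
5.4230 keV

By energy conservation: K_e = E_initial - E_final

First find the scattered photon energy:
Initial wavelength: λ = hc/E = 7.9173 pm
Compton shift: Δλ = λ_C(1 - cos(28°)) = 0.2840 pm
Final wavelength: λ' = 7.9173 + 0.2840 = 8.2013 pm
Final photon energy: E' = hc/λ' = 151.1770 keV

Electron kinetic energy:
K_e = E - E' = 156.6000 - 151.1770 = 5.4230 keV

(Intermediate values are shown rounded; full precision is carried through to the final answer.)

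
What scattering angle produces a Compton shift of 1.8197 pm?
75.52°

From the Compton formula Δλ = λ_C(1 - cos θ), we can solve for θ:

cos θ = 1 - Δλ/λ_C

Given:
- Δλ = 1.8197 pm
- λ_C = h/(m_e·c) ≈ 2.42631024 pm

cos θ = 1 - 1.8197/2.42631024
cos θ = 1 - 0.749987
cos θ = 0.250013

θ = arccos(0.250013)
θ = 75.52°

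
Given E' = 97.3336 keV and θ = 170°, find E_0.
156.5001 keV

Convert final energy to wavelength (hc ≈ 1239.842 keV·pm):
λ' = hc/E' = 1239.842 / 97.3336 = 12.7381 pm

Calculate the Compton shift:
Δλ = λ_C(1 - cos(170°))
Δλ = 2.4263 × (1 - cos(170°))
Δλ = 4.8158 pm

Initial wavelength:
λ = λ' - Δλ = 12.7381 - 4.8158 = 7.9223 pm

Initial energy:
E = hc/λ = 1239.842 / 7.9223 = 156.5001 keV

(Intermediate values are shown rounded; full precision is carried through to the final answer.)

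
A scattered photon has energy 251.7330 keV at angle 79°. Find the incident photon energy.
418.6000 keV

Convert final energy to wavelength (hc ≈ 1239.842 keV·pm):
λ' = hc/E' = 1239.842 / 251.7330 = 4.9252 pm

Calculate the Compton shift:
Δλ = λ_C(1 - cos(79°))
Δλ = 2.4263 × (1 - cos(79°))
Δλ = 1.9633 pm

Initial wavelength:
λ = λ' - Δλ = 4.9252 - 1.9633 = 2.9619 pm

Initial energy:
E = hc/λ = 1239.842 / 2.9619 = 418.6000 keV

(Intermediate values are shown rounded; full precision is carried through to the final answer.)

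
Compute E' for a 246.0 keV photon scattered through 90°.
166.0580 keV

First convert energy to wavelength:
λ = hc/E, with hc ≈ 1239.842 keV·pm (i.e. 1239.842 eV·nm)

For E = 246.0 keV = 246000 eV:
λ = 1239.842 keV·pm / 246.0 keV
λ = 5.0400 pm

Calculate the Compton shift:
Δλ = λ_C(1 - cos(90°)) = 2.4263 × 1.0000
Δλ = 2.4263 pm

Final wavelength:
λ' = 5.0400 + 2.4263 = 7.4663 pm

Final energy:
E' = hc/λ' = 1239.842 / 7.4663 = 166.0580 keV

(Intermediate values are shown rounded; full precision is carried through to the final answer.)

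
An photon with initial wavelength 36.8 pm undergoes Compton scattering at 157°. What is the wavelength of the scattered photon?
41.4597 pm

Using the Compton scattering formula:
λ' = λ + Δλ = λ + λ_C(1 - cos θ)

Given:
- Initial wavelength λ = 36.8 pm
- Scattering angle θ = 157°
- Compton wavelength λ_C ≈ 2.4263 pm

Calculate the shift:
Δλ = 2.4263 × (1 - cos(157°))
Δλ = 2.4263 × 1.9205
Δλ = 4.6597 pm

Final wavelength:
λ' = 36.8 + 4.6597 = 41.4597 pm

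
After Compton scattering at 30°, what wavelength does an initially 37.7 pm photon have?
38.0251 pm

Using the Compton formula: λ' = λ + λ_C(1 − cos θ)

For θ = 30°, cos θ = √3/2 (exact) ≈ 0.8660, so:
1 − cos 30° = 1 − (√3/2) ≈ 0.1340

Δλ = λ_C × 0.1340 = 2.4263 × 0.1340 = 0.3251 pm

λ' = 37.7 + 0.3251 = 38.0251 pm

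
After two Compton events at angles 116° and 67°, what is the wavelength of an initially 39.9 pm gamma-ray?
44.8682 pm

Apply Compton shift twice:

First scattering at θ₁ = 116°:
Δλ₁ = λ_C(1 - cos(116°))
Δλ₁ = 2.4263 × 1.4384
Δλ₁ = 3.4899 pm

After first scattering:
λ₁ = 39.9 + 3.4899 = 43.3899 pm

Second scattering at θ₂ = 67°:
Δλ₂ = λ_C(1 - cos(67°))
Δλ₂ = 2.4263 × 0.6093
Δλ₂ = 1.4783 pm

Final wavelength:
λ₂ = 43.3899 + 1.4783 = 44.8682 pm

Total shift: Δλ_total = 3.4899 + 1.4783 = 4.9682 pm

(Intermediate values are shown rounded; full precision is carried through to the final answer.)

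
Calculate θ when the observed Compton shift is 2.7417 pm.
97.47°

From the Compton formula Δλ = λ_C(1 - cos θ), we can solve for θ:

cos θ = 1 - Δλ/λ_C

Given:
- Δλ = 2.7417 pm
- λ_C = h/(m_e·c) ≈ 2.42631024 pm

cos θ = 1 - 2.7417/2.42631024
cos θ = 1 - 1.129987
cos θ = -0.129987

θ = arccos(-0.129987)
θ = 97.47°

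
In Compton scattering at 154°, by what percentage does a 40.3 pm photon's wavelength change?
11.4319%

Calculate the Compton shift:
Δλ = λ_C(1 - cos(154°))
Δλ = 2.4263 × (1 - cos(154°))
Δλ = 2.4263 × 1.8988
Δλ = 4.6071 pm

Percentage change:
(Δλ/λ₀) × 100 = (4.6071/40.3) × 100
= 11.4319%

(Intermediate values are shown rounded; full precision is carried through to the final answer.)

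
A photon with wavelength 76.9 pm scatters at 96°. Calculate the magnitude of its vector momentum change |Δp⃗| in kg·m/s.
1.2592e-23 kg·m/s

Photon momentum magnitude is p = h/λ.

Initial momentum:
p₀ = h/λ = 6.6261e-34/7.6900e-11 = 8.6165e-24 kg·m/s

After scattering:
λ' = λ + Δλ = 76.9 + 2.6799 = 79.5799 pm
p' = h/λ' = 6.6261e-34/7.9580e-11 = 8.3263e-24 kg·m/s

Momentum is a vector; the scattered photon's direction makes angle θ = 96° with the incident direction. The magnitude of the vector change Δp⃗ = p⃗₀ − p⃗' is found from the law of cosines:
|Δp⃗|² = p₀² + p'² − 2p₀p'cos θ
|Δp⃗|² = (8.6165e-24)² + (8.3263e-24)² − 2·8.6165e-24·8.3263e-24·cos(96°)
|Δp⃗| = 1.2592e-23 kg·m/s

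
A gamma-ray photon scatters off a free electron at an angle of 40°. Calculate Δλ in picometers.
0.5676 pm

Using the Compton scattering formula:
Δλ = λ_C(1 - cos θ)

where λ_C = h/(m_e·c) ≈ 2.4263 pm is the Compton wavelength of an electron.

For θ = 40°:
cos(40°) = 0.7660
1 - cos(40°) = 0.2340

Δλ = 2.4263 × 0.2340
Δλ = 0.5676 pm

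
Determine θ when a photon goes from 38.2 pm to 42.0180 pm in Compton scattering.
125.00°

First find the wavelength shift:
Δλ = λ' - λ = 42.0180 - 38.2 = 3.8180 pm

Using Δλ = λ_C(1 - cos θ), with λ_C = h/(m_e·c) ≈ 2.42631024 pm:
cos θ = 1 - Δλ/λ_C
cos θ = 1 - 3.8180/2.42631024
cos θ = -0.573583

θ = arccos(-0.573583)
θ = 125.00°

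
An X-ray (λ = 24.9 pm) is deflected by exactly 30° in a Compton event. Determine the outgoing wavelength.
25.2251 pm

Using the Compton formula: λ' = λ + λ_C(1 − cos θ)

For θ = 30°, cos θ = √3/2 (exact) ≈ 0.8660, so:
1 − cos 30° = 1 − (√3/2) ≈ 0.1340

Δλ = λ_C × 0.1340 = 2.4263 × 0.1340 = 0.3251 pm

λ' = 24.9 + 0.3251 = 25.2251 pm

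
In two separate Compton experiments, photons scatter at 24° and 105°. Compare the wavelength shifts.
105° produces the larger shift by a factor of 14.560

Calculate both shifts using Δλ = λ_C(1 - cos θ):

For θ₁ = 24°:
Δλ₁ = 2.4263 × (1 - cos(24°))
Δλ₁ = 2.4263 × 0.0865
Δλ₁ = 0.2098 pm

For θ₂ = 105°:
Δλ₂ = 2.4263 × (1 - cos(105°))
Δλ₂ = 2.4263 × 1.2588
Δλ₂ = 3.0543 pm

The 105° angle produces the larger shift.
Ratio: 3.0543/0.2098 = 14.560

(Intermediate values are shown rounded; full precision is carried through to the final answer.)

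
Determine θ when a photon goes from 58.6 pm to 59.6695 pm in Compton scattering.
56.00°

First find the wavelength shift:
Δλ = λ' - λ = 59.6695 - 58.6 = 1.0695 pm

Using Δλ = λ_C(1 - cos θ), with λ_C = h/(m_e·c) ≈ 2.42631024 pm:
cos θ = 1 - Δλ/λ_C
cos θ = 1 - 1.0695/2.42631024
cos θ = 0.559207

θ = arccos(0.559207)
θ = 56.00°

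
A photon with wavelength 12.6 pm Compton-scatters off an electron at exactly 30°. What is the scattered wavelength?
12.9251 pm

Using the Compton formula: λ' = λ + λ_C(1 − cos θ)

For θ = 30°, cos θ = √3/2 (exact) ≈ 0.8660, so:
1 − cos 30° = 1 − (√3/2) ≈ 0.1340

Δλ = λ_C × 0.1340 = 2.4263 × 0.1340 = 0.3251 pm

λ' = 12.6 + 0.3251 = 12.9251 pm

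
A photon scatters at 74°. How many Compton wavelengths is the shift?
0.7244 λ_C

The Compton shift formula is:
Δλ = λ_C(1 - cos θ)

Dividing both sides by λ_C:
Δλ/λ_C = 1 - cos θ

For θ = 74°:
Δλ/λ_C = 1 - cos(74°)
Δλ/λ_C = 1 - 0.2756
Δλ/λ_C = 0.7244

This means the shift is 0.7244 × λ_C = 1.7575 pm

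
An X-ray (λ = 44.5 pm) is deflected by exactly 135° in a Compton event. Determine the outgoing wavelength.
48.6420 pm

Using the Compton formula: λ' = λ + λ_C(1 − cos θ)

For θ = 135°, cos θ = -√2/2 (exact) ≈ -0.7071, so:
1 − cos 135° = 1 − (-√2/2) ≈ 1.7071

Δλ = λ_C × 1.7071 = 2.4263 × 1.7071 = 4.1420 pm

λ' = 44.5 + 4.1420 = 48.6420 pm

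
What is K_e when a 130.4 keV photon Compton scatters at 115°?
34.7310 keV

By energy conservation: K_e = E_initial - E_final

First find the scattered photon energy:
Initial wavelength: λ = hc/E = 9.5080 pm
Compton shift: Δλ = λ_C(1 - cos(115°)) = 3.4517 pm
Final wavelength: λ' = 9.5080 + 3.4517 = 12.9597 pm
Final photon energy: E' = hc/λ' = 95.6690 keV

Electron kinetic energy:
K_e = E - E' = 130.4000 - 95.6690 = 34.7310 keV

(Intermediate values are shown rounded; full precision is carried through to the final answer.)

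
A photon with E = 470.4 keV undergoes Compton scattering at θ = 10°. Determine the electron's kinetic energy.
6.4879 keV

By energy conservation: K_e = E_initial - E_final

First find the scattered photon energy:
Initial wavelength: λ = hc/E = 2.6357 pm
Compton shift: Δλ = λ_C(1 - cos(10°)) = 0.0369 pm
Final wavelength: λ' = 2.6357 + 0.0369 = 2.6726 pm
Final photon energy: E' = hc/λ' = 463.9121 keV

Electron kinetic energy:
K_e = E - E' = 470.4000 - 463.9121 = 6.4879 keV

(Intermediate values are shown rounded; full precision is carried through to the final answer.)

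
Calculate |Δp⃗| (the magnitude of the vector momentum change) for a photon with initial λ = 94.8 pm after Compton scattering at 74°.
8.3369e-24 kg·m/s

Photon momentum magnitude is p = h/λ.

Initial momentum:
p₀ = h/λ = 6.6261e-34/9.4800e-11 = 6.9895e-24 kg·m/s

After scattering:
λ' = λ + Δλ = 94.8 + 1.7575 = 96.5575 pm
p' = h/λ' = 6.6261e-34/9.6558e-11 = 6.8623e-24 kg·m/s

Momentum is a vector; the scattered photon's direction makes angle θ = 74° with the incident direction. The magnitude of the vector change Δp⃗ = p⃗₀ − p⃗' is found from the law of cosines:
|Δp⃗|² = p₀² + p'² − 2p₀p'cos θ
|Δp⃗|² = (6.9895e-24)² + (6.8623e-24)² − 2·6.9895e-24·6.8623e-24·cos(74°)
|Δp⃗| = 8.3369e-24 kg·m/s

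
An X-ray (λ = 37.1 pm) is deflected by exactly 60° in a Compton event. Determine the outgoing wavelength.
38.3132 pm

Using the Compton formula: λ' = λ + λ_C(1 − cos θ)

For θ = 60°, cos θ = 1/2 (exact) = 0.5000, so:
1 − cos 60° = 1 − (1/2) = 0.5000

Δλ = λ_C × 0.5000 = 2.4263 × 0.5000 = 1.2132 pm

λ' = 37.1 + 1.2132 = 38.3132 pm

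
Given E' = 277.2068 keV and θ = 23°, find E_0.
289.7000 keV

Convert final energy to wavelength (hc ≈ 1239.842 keV·pm):
λ' = hc/E' = 1239.842 / 277.2068 = 4.4726 pm

Calculate the Compton shift:
Δλ = λ_C(1 - cos(23°))
Δλ = 2.4263 × (1 - cos(23°))
Δλ = 0.1929 pm

Initial wavelength:
λ = λ' - Δλ = 4.4726 - 0.1929 = 4.2797 pm

Initial energy:
E = hc/λ = 1239.842 / 4.2797 = 289.7000 keV

(Intermediate values are shown rounded; full precision is carried through to the final answer.)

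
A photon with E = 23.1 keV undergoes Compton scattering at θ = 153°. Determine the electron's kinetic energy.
1.8192 keV

By energy conservation: K_e = E_initial - E_final

First find the scattered photon energy:
Initial wavelength: λ = hc/E = 53.6728 pm
Compton shift: Δλ = λ_C(1 - cos(153°)) = 4.5882 pm
Final wavelength: λ' = 53.6728 + 4.5882 = 58.2610 pm
Final photon energy: E' = hc/λ' = 21.2808 keV

Electron kinetic energy:
K_e = E - E' = 23.1000 - 21.2808 = 1.8192 keV

(Intermediate values are shown rounded; full precision is carried through to the final answer.)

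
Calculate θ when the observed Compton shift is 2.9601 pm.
102.71°

From the Compton formula Δλ = λ_C(1 - cos θ), we can solve for θ:

cos θ = 1 - Δλ/λ_C

Given:
- Δλ = 2.9601 pm
- λ_C = h/(m_e·c) ≈ 2.42631024 pm

cos θ = 1 - 2.9601/2.42631024
cos θ = 1 - 1.220001
cos θ = -0.220001

θ = arccos(-0.220001)
θ = 102.71°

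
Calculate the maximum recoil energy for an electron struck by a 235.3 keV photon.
112.8080 keV

Maximum energy transfer occurs at θ = 180° (backscattering).

Initial photon: E₀ = 235.3 keV → λ₀ = 5.2692 pm

Maximum Compton shift (at 180°):
Δλ_max = 2λ_C = 2 × 2.4263 = 4.8526 pm

Final wavelength:
λ' = 5.2692 + 4.8526 = 10.1218 pm

Minimum photon energy (maximum energy to electron):
E'_min = hc/λ' = 122.4920 keV

Maximum electron kinetic energy:
K_max = E₀ - E'_min = 235.3000 - 122.4920 = 112.8080 keV

(Intermediate values are shown rounded; full precision is carried through to the final answer.)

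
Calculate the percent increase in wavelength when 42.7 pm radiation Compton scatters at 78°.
4.5008%

Calculate the Compton shift:
Δλ = λ_C(1 - cos(78°))
Δλ = 2.4263 × (1 - cos(78°))
Δλ = 2.4263 × 0.7921
Δλ = 1.9219 pm

Percentage change:
(Δλ/λ₀) × 100 = (1.9219/42.7) × 100
= 4.5008%

(Intermediate values are shown rounded; full precision is carried through to the final answer.)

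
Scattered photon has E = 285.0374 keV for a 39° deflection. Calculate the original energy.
325.5000 keV

Convert final energy to wavelength (hc ≈ 1239.842 keV·pm):
λ' = hc/E' = 1239.842 / 285.0374 = 4.3498 pm

Calculate the Compton shift:
Δλ = λ_C(1 - cos(39°))
Δλ = 2.4263 × (1 - cos(39°))
Δλ = 0.5407 pm

Initial wavelength:
λ = λ' - Δλ = 4.3498 - 0.5407 = 3.8090 pm

Initial energy:
E = hc/λ = 1239.842 / 3.8090 = 325.5000 keV

(Intermediate values are shown rounded; full precision is carried through to the final answer.)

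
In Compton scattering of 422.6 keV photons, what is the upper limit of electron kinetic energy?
263.3696 keV

Maximum energy transfer occurs at θ = 180° (backscattering).

Initial photon: E₀ = 422.6 keV → λ₀ = 2.9338 pm

Maximum Compton shift (at 180°):
Δλ_max = 2λ_C = 2 × 2.4263 = 4.8526 pm

Final wavelength:
λ' = 2.9338 + 4.8526 = 7.7865 pm

Minimum photon energy (maximum energy to electron):
E'_min = hc/λ' = 159.2304 keV

Maximum electron kinetic energy:
K_max = E₀ - E'_min = 422.6000 - 159.2304 = 263.3696 keV

(Intermediate values are shown rounded; full precision is carried through to the final answer.)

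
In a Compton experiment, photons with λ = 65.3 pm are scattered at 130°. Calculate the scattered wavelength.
69.2859 pm

Using the Compton scattering formula:
λ' = λ + Δλ = λ + λ_C(1 - cos θ)

Given:
- Initial wavelength λ = 65.3 pm
- Scattering angle θ = 130°
- Compton wavelength λ_C ≈ 2.4263 pm

Calculate the shift:
Δλ = 2.4263 × (1 - cos(130°))
Δλ = 2.4263 × 1.6428
Δλ = 3.9859 pm

Final wavelength:
λ' = 65.3 + 3.9859 = 69.2859 pm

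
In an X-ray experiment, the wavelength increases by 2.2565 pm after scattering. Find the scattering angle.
85.99°

From the Compton formula Δλ = λ_C(1 - cos θ), we can solve for θ:

cos θ = 1 - Δλ/λ_C

Given:
- Δλ = 2.2565 pm
- λ_C = h/(m_e·c) ≈ 2.42631024 pm

cos θ = 1 - 2.2565/2.42631024
cos θ = 1 - 0.930013
cos θ = 0.069987

θ = arccos(0.069987)
θ = 85.99°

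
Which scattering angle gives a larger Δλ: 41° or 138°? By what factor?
138° produces the larger shift by a factor of 7.106

Calculate both shifts using Δλ = λ_C(1 - cos θ):

For θ₁ = 41°:
Δλ₁ = 2.4263 × (1 - cos(41°))
Δλ₁ = 2.4263 × 0.2453
Δλ₁ = 0.5952 pm

For θ₂ = 138°:
Δλ₂ = 2.4263 × (1 - cos(138°))
Δλ₂ = 2.4263 × 1.7431
Δλ₂ = 4.2294 pm

The 138° angle produces the larger shift.
Ratio: 4.2294/0.5952 = 7.106

(Intermediate values are shown rounded; full precision is carried through to the final answer.)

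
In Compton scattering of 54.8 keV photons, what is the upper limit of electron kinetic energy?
9.6779 keV

Maximum energy transfer occurs at θ = 180° (backscattering).

Initial photon: E₀ = 54.8 keV → λ₀ = 22.6249 pm

Maximum Compton shift (at 180°):
Δλ_max = 2λ_C = 2 × 2.4263 = 4.8526 pm

Final wavelength:
λ' = 22.6249 + 4.8526 = 27.4775 pm

Minimum photon energy (maximum energy to electron):
E'_min = hc/λ' = 45.1221 keV

Maximum electron kinetic energy:
K_max = E₀ - E'_min = 54.8000 - 45.1221 = 9.6779 keV

(Intermediate values are shown rounded; full precision is carried through to the final answer.)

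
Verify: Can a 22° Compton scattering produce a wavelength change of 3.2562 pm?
No, inconsistent

Calculate the expected shift for θ = 22°:

Δλ_expected = λ_C(1 - cos(22°))
Δλ_expected = 2.4263 × (1 - cos(22°))
Δλ_expected = 2.4263 × 0.0728
Δλ_expected = 0.1767 pm

Given shift: 3.2562 pm
Expected shift: 0.1767 pm
Difference: 3.0795 pm

The values do not match. The given shift corresponds to θ ≈ 110.0°, not 22°.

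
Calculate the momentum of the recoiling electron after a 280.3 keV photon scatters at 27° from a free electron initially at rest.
6.8463e-23 kg·m/s

The electron is initially at rest, so by conservation of momentum:
p⃗_e = p⃗₀ − p⃗'  (incident photon momentum minus scattered photon momentum)

Photon momentum magnitudes (p = h/λ = E/c):
λ₀ = hc/E₀ = 4.4233 pm → p₀ = h/λ₀ = 1.4980e-22 kg·m/s
Δλ = λ_C(1 − cos 27°) = 0.2645 pm
λ' = 4.6877 pm → p' = h/λ' = 1.4135e-22 kg·m/s

The scattered photon makes angle θ = 27° with the incident direction, so by the law of cosines:
|p⃗_e|² = p₀² + p'² − 2p₀p'cos θ
|p⃗_e|² = (1.4980e-22)² + (1.4135e-22)² − 2·1.4980e-22·1.4135e-22·cos(27°)
|p⃗_e| = 6.8463e-23 kg·m/s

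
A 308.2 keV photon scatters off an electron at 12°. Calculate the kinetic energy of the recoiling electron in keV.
4.0092 keV

By energy conservation: K_e = E_initial - E_final

First find the scattered photon energy:
Initial wavelength: λ = hc/E = 4.0228 pm
Compton shift: Δλ = λ_C(1 - cos(12°)) = 0.0530 pm
Final wavelength: λ' = 4.0228 + 0.0530 = 4.0759 pm
Final photon energy: E' = hc/λ' = 304.1908 keV

Electron kinetic energy:
K_e = E - E' = 308.2000 - 304.1908 = 4.0092 keV

(Intermediate values are shown rounded; full precision is carried through to the final answer.)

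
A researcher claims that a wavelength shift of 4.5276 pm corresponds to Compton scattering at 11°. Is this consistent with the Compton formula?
No, inconsistent

Calculate the expected shift for θ = 11°:

Δλ_expected = λ_C(1 - cos(11°))
Δλ_expected = 2.4263 × (1 - cos(11°))
Δλ_expected = 2.4263 × 0.0184
Δλ_expected = 0.0446 pm

Given shift: 4.5276 pm
Expected shift: 0.0446 pm
Difference: 4.4830 pm

The values do not match. The given shift corresponds to θ ≈ 150.0°, not 11°.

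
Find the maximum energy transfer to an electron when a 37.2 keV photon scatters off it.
4.7279 keV

Maximum energy transfer occurs at θ = 180° (backscattering).

Initial photon: E₀ = 37.2 keV → λ₀ = 33.3291 pm

Maximum Compton shift (at 180°):
Δλ_max = 2λ_C = 2 × 2.4263 = 4.8526 pm

Final wavelength:
λ' = 33.3291 + 4.8526 = 38.1817 pm

Minimum photon energy (maximum energy to electron):
E'_min = hc/λ' = 32.4721 keV

Maximum electron kinetic energy:
K_max = E₀ - E'_min = 37.2000 - 32.4721 = 4.7279 keV

(Intermediate values are shown rounded; full precision is carried through to the final answer.)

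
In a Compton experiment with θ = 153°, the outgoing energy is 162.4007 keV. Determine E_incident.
407.0002 keV

Convert final energy to wavelength (hc ≈ 1239.842 keV·pm):
λ' = hc/E' = 1239.842 / 162.4007 = 7.6345 pm

Calculate the Compton shift:
Δλ = λ_C(1 - cos(153°))
Δλ = 2.4263 × (1 - cos(153°))
Δλ = 4.5882 pm

Initial wavelength:
λ = λ' - Δλ = 7.6345 - 4.5882 = 3.0463 pm

Initial energy:
E = hc/λ = 1239.842 / 3.0463 = 407.0002 keV

(Intermediate values are shown rounded; full precision is carried through to the final answer.)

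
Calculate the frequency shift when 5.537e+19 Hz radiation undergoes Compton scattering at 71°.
1.285e+19 Hz (decrease)

Convert frequency to wavelength (c = 299792458 m/s):
λ₀ = c/f₀ = 299792458/5.537e+19 = 5.4143482e-12 m = 5.4143 pm

Calculate Compton shift:
Δλ = λ_C(1 - cos(71°)) = 1.6364 pm

Final wavelength:
λ' = λ₀ + Δλ = 5.4143 + 1.6364 = 7.0507 pm

Final frequency:
f' = c/λ' = 299792458/7.0507291e-12 = 4.2519356e+19 Hz

Frequency shift (decrease):
Δf = f₀ - f' = 5.537e+19 - 4.2519356e+19 = 1.285e+19 Hz

(Intermediate values are shown rounded; full precision is carried through to the final answer.)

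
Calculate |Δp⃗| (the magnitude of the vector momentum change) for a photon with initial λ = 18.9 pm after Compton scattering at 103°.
5.1232e-23 kg·m/s

Photon momentum magnitude is p = h/λ.

Initial momentum:
p₀ = h/λ = 6.6261e-34/1.8900e-11 = 3.5059e-23 kg·m/s

After scattering:
λ' = λ + Δλ = 18.9 + 2.9721 = 21.8721 pm
p' = h/λ' = 6.6261e-34/2.1872e-11 = 3.0295e-23 kg·m/s

Momentum is a vector; the scattered photon's direction makes angle θ = 103° with the incident direction. The magnitude of the vector change Δp⃗ = p⃗₀ − p⃗' is found from the law of cosines:
|Δp⃗|² = p₀² + p'² − 2p₀p'cos θ
|Δp⃗|² = (3.5059e-23)² + (3.0295e-23)² − 2·3.5059e-23·3.0295e-23·cos(103°)
|Δp⃗| = 5.1232e-23 kg·m/s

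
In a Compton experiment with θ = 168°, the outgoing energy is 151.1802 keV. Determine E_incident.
364.5000 keV

Convert final energy to wavelength (hc ≈ 1239.842 keV·pm):
λ' = hc/E' = 1239.842 / 151.1802 = 8.2011 pm

Calculate the Compton shift:
Δλ = λ_C(1 - cos(168°))
Δλ = 2.4263 × (1 - cos(168°))
Δλ = 4.7996 pm

Initial wavelength:
λ = λ' - Δλ = 8.2011 - 4.7996 = 3.4015 pm

Initial energy:
E = hc/λ = 1239.842 / 3.4015 = 364.5000 keV

(Intermediate values are shown rounded; full precision is carried through to the final answer.)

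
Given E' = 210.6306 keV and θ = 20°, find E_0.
216.0000 keV

Convert final energy to wavelength (hc ≈ 1239.842 keV·pm):
λ' = hc/E' = 1239.842 / 210.6306 = 5.8863 pm

Calculate the Compton shift:
Δλ = λ_C(1 - cos(20°))
Δλ = 2.4263 × (1 - cos(20°))
Δλ = 0.1463 pm

Initial wavelength:
λ = λ' - Δλ = 5.8863 - 0.1463 = 5.7400 pm

Initial energy:
E = hc/λ = 1239.842 / 5.7400 = 216.0000 keV

(Intermediate values are shown rounded; full precision is carried through to the final answer.)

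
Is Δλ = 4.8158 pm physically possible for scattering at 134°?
No, inconsistent

Calculate the expected shift for θ = 134°:

Δλ_expected = λ_C(1 - cos(134°))
Δλ_expected = 2.4263 × (1 - cos(134°))
Δλ_expected = 2.4263 × 1.6947
Δλ_expected = 4.1118 pm

Given shift: 4.8158 pm
Expected shift: 4.1118 pm
Difference: 0.7040 pm

The values do not match. The given shift corresponds to θ ≈ 170.0°, not 134°.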